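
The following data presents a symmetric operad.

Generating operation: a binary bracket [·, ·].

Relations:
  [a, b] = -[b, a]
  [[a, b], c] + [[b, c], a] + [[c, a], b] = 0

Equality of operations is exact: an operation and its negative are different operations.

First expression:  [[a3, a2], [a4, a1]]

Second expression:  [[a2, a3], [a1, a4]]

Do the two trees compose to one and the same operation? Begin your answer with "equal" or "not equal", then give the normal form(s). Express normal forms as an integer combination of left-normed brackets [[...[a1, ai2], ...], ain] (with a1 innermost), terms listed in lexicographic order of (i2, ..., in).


In normal form, the first expression is -[[[a1, a4], a2], a3] + [[[a1, a4], a3], a2]
In normal form, the second expression is -[[[a1, a4], a2], a3] + [[[a1, a4], a3], a2]
One common form — equal.

equal; the common form is -[[[a1, a4], a2], a3] + [[[a1, a4], a3], a2]


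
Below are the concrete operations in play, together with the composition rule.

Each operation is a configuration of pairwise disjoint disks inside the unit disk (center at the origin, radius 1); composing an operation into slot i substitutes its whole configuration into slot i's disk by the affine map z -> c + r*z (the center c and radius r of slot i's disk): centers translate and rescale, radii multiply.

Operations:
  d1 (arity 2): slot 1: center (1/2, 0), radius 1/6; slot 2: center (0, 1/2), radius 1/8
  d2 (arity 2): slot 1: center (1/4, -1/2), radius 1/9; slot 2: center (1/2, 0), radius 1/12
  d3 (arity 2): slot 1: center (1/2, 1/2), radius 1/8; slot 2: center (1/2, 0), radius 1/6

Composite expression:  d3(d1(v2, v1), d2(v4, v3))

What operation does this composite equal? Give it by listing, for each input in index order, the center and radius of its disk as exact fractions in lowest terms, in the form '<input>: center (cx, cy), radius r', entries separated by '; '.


v1: center (1/2, 9/16), radius 1/64; v2: center (9/16, 1/2), radius 1/48; v3: center (7/12, 0), radius 1/72; v4: center (13/24, -1/12), radius 1/54

Below d3, radii multiply path by path; the v-disk centers shift.
tracing v2 down its 2-map path: center (9/16, 1/2), radius 1/48
tracing v1 down its 2-map path: center (1/2, 9/16), radius 1/64
tracing v4 down its 2-map path: center (13/24, -1/12), radius 1/54
tracing v3 down its 2-map path: center (7/12, 0), radius 1/72


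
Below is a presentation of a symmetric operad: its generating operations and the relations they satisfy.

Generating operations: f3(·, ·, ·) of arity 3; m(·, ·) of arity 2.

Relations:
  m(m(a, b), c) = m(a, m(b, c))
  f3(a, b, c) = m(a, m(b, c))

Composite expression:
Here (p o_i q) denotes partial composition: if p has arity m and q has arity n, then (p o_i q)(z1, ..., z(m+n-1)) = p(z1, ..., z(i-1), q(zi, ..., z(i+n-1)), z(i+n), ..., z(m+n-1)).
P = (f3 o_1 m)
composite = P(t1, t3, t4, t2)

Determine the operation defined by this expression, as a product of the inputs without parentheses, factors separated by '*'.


t1 * t3 * t4 * t2

Under associativity of f3, the answer is the t's in reading order.
m(t1, t3) flattens to t1 * t3
f3(m(t1, t3), t4, t2) flattens to t1 * t3 * t4 * t2


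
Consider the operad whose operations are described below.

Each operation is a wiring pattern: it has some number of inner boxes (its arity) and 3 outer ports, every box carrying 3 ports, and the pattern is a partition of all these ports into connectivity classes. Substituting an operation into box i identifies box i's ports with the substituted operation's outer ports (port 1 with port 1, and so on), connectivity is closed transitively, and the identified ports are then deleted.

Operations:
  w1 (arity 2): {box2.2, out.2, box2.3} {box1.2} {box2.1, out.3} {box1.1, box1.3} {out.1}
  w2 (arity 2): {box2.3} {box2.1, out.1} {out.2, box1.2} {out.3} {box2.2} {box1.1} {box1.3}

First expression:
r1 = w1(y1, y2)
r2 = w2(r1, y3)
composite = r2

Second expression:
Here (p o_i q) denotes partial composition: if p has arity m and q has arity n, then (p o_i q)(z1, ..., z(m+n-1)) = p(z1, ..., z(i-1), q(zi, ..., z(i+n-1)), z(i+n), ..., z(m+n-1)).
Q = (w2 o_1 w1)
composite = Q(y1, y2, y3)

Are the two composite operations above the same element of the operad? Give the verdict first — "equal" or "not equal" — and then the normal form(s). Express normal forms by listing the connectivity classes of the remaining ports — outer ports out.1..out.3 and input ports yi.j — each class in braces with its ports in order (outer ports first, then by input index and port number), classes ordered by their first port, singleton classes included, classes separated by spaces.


equal; the common form is {out.1, y3.1} {out.2, y2.2, y2.3} {out.3} {y1.1, y1.3} {y1.2} {y2.1} {y3.2} {y3.3}

The first composite normalizes to {out.1, y3.1} {out.2, y2.2, y2.3} {out.3} {y1.1, y1.3} {y1.2} {y2.1} {y3.2} {y3.3}
The second composite normalizes to {out.1, y3.1} {out.2, y2.2, y2.3} {out.3} {y1.1, y1.3} {y1.2} {y2.1} {y3.2} {y3.3}
Identical normal forms: equal.


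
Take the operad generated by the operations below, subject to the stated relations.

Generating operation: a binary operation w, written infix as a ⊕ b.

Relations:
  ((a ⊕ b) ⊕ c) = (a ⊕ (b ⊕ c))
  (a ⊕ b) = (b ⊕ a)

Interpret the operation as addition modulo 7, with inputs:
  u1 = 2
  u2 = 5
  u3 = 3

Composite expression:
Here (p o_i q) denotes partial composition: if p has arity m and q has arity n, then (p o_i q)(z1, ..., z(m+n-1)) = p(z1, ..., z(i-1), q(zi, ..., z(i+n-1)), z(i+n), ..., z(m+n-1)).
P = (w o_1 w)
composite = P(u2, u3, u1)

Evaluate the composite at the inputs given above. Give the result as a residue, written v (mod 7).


(u2 ⊕ u3) = 1
((u2 ⊕ u3) ⊕ u1) = 3

3 (mod 7)


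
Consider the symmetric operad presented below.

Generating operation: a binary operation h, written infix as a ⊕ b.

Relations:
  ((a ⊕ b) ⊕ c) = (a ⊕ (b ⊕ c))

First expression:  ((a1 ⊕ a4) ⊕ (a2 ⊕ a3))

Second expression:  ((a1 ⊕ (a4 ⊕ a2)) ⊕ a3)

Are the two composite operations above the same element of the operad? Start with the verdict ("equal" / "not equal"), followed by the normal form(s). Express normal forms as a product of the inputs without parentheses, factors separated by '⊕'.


equal; the common form is a1 ⊕ a4 ⊕ a2 ⊕ a3

The first expression, normalized: a1 ⊕ a4 ⊕ a2 ⊕ a3
The second expression, normalized: a1 ⊕ a4 ⊕ a2 ⊕ a3
One common form — equal.


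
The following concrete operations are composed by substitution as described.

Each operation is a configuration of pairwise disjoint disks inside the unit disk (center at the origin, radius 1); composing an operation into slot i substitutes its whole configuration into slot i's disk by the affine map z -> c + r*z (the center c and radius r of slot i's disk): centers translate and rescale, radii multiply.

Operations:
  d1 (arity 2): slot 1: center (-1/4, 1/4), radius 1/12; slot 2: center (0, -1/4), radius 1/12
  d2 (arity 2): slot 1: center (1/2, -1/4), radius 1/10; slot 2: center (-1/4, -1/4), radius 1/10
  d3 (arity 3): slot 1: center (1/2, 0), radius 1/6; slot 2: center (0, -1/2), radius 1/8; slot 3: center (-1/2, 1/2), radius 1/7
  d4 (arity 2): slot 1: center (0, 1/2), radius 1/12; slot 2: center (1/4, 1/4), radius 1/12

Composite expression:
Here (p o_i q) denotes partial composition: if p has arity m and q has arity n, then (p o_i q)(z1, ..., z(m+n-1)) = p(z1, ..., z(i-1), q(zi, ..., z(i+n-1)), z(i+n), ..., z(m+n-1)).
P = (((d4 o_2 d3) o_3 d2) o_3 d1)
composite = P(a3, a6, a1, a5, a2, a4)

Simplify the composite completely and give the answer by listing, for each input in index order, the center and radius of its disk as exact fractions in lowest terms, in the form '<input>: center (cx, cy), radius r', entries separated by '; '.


a1: center (979/3840, 791/3840), radius 1/11520; a2: center (95/384, 79/384), radius 1/960; a3: center (0, 1/2), radius 1/12; a4: center (5/24, 7/24), radius 1/84; a5: center (49/192, 263/1280), radius 1/11520; a6: center (7/24, 1/4), radius 1/72

Each a-disk chains the slot maps above it in d4; radii multiply.
a3: after 1 affine step, its disk has center (0, 1/2), radius 1/12
a6: after 2 affine steps, its disk has center (7/24, 1/4), radius 1/72
a1: after 4 affine steps, its disk has center (979/3840, 791/3840), radius 1/11520
a5: after 4 affine steps, its disk has center (49/192, 263/1280), radius 1/11520
a2: after 3 affine steps, its disk has center (95/384, 79/384), radius 1/960
a4: after 2 affine steps, its disk has center (5/24, 7/24), radius 1/84


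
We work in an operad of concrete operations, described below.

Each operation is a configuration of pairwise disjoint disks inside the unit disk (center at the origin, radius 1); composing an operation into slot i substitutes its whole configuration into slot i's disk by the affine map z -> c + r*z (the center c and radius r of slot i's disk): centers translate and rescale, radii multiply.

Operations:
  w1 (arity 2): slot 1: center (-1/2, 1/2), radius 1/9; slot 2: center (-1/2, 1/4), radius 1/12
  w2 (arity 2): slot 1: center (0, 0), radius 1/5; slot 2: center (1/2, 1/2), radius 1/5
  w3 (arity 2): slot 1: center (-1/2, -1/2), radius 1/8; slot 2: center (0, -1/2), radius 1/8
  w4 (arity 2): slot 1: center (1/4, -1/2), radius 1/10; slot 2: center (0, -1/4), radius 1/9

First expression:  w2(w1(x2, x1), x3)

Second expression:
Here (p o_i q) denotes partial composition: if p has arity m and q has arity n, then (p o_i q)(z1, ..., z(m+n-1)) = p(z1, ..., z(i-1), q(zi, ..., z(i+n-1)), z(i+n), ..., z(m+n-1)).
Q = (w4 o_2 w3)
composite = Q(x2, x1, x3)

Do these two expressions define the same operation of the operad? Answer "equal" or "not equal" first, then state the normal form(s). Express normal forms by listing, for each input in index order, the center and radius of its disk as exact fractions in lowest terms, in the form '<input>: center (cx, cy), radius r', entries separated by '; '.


In normal form, the first expression is x1: center (-1/10, 1/20), radius 1/60; x2: center (-1/10, 1/10), radius 1/45; x3: center (1/2, 1/2), radius 1/5
In normal form, the second expression is x1: center (-1/18, -11/36), radius 1/72; x2: center (1/4, -1/2), radius 1/10; x3: center (0, -11/36), radius 1/72
The normal forms differ: not equal.

not equal; the first gives x1: center (-1/10, 1/20), radius 1/60; x2: center (-1/10, 1/10), radius 1/45; x3: center (1/2, 1/2), radius 1/5 and the second x1: center (-1/18, -11/36), radius 1/72; x2: center (1/4, -1/2), radius 1/10; x3: center (0, -11/36), radius 1/72


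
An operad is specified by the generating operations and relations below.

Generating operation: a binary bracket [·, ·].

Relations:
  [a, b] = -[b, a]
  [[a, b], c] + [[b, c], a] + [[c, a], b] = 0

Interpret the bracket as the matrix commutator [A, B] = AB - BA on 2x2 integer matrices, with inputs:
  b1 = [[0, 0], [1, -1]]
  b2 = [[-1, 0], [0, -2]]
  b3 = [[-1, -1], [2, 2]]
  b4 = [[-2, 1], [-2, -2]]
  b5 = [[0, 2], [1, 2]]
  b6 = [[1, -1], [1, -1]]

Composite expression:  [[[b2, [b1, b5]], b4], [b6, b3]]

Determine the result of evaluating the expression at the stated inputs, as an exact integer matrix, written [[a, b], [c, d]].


[[0, 70], [-98, 0]]

[b1, b5] = [[-2, 2], [-3, 2]]
[b2, [b1, b5]] = [[0, 2], [3, 0]]
[[b2, [b1, b5]], b4] = [[-7, 0], [0, 7]]
[b6, b3] = [[-1, -5], [-7, 1]]
[[[b2, [b1, b5]], b4], [b6, b3]] = [[0, 70], [-98, 0]]


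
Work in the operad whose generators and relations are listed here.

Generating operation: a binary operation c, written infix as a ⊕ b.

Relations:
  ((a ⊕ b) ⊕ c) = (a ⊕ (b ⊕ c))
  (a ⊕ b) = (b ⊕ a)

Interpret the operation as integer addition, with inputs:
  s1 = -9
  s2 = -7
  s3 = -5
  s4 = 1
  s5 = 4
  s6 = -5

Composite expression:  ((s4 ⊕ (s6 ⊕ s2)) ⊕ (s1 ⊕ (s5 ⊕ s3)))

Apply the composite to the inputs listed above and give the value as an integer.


-21

(s6 ⊕ s2) = -12
(s4 ⊕ (s6 ⊕ s2)) = -11
(s5 ⊕ s3) = -1
(s1 ⊕ (s5 ⊕ s3)) = -10
((s4 ⊕ (s6 ⊕ s2)) ⊕ (s1 ⊕ (s5 ⊕ s3))) = -21


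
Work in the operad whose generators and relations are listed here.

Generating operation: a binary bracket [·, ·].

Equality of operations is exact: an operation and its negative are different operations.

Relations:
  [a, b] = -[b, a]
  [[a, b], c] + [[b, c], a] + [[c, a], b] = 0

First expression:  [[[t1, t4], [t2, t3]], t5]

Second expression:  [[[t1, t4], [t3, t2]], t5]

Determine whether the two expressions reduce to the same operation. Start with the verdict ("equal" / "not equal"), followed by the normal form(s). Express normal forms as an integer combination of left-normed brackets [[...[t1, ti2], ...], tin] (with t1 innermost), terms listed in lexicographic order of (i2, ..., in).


not equal: they reduce to [[[[t1, t4], t2], t3], t5] - [[[[t1, t4], t3], t2], t5] and -[[[[t1, t4], t2], t3], t5] + [[[[t1, t4], t3], t2], t5]


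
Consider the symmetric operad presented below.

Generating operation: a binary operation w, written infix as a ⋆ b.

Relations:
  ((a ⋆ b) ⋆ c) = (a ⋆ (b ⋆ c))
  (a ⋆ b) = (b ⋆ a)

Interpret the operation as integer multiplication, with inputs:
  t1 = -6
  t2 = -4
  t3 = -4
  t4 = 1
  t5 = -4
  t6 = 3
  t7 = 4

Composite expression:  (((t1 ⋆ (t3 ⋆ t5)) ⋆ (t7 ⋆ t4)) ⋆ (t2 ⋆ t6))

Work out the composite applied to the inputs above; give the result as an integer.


4608

(t3 ⋆ t5) = 16
(t1 ⋆ (t3 ⋆ t5)) = -96
(t7 ⋆ t4) = 4
((t1 ⋆ (t3 ⋆ t5)) ⋆ (t7 ⋆ t4)) = -384
(t2 ⋆ t6) = -12
(((t1 ⋆ (t3 ⋆ t5)) ⋆ (t7 ⋆ t4)) ⋆ (t2 ⋆ t6)) = 4608


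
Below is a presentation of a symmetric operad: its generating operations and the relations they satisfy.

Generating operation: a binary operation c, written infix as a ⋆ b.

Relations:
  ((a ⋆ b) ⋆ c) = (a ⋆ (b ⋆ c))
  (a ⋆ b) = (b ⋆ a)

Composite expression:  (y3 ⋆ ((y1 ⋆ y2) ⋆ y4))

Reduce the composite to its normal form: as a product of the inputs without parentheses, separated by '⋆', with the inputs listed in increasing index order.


Key point: c commutes, so take the y-inputs in any fixed order.
(y1 ⋆ y2) reduces to y1 ⋆ y2
((y1 ⋆ y2) ⋆ y4) reduces to y1 ⋆ y2 ⋆ y4
(y3 ⋆ ((y1 ⋆ y2) ⋆ y4)) reduces to y3 ⋆ y1 ⋆ y2 ⋆ y4
the factors in increasing index order: y1 ⋆ y2 ⋆ y3 ⋆ y4

y1 ⋆ y2 ⋆ y3 ⋆ y4


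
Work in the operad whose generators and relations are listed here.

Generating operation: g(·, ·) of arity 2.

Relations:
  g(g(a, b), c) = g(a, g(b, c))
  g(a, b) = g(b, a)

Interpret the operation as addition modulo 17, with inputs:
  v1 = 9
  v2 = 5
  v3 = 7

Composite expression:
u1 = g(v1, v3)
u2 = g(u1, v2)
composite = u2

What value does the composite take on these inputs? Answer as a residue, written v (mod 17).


4 (mod 17)

g(v1, v3) = 16
g(g(v1, v3), v2) = 4


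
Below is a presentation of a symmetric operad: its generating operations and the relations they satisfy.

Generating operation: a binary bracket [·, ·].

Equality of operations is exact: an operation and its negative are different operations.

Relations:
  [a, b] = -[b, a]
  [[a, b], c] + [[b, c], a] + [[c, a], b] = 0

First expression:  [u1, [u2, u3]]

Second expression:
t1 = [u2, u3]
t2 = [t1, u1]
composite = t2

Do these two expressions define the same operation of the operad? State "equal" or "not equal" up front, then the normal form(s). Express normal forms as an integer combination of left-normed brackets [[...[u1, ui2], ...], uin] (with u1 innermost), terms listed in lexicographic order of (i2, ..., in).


not equal: they reduce to [[u1, u2], u3] - [[u1, u3], u2] and -[[u1, u2], u3] + [[u1, u3], u2]

The first expression, normalized: [[u1, u2], u3] - [[u1, u3], u2]
The second expression, normalized: -[[u1, u2], u3] + [[u1, u3], u2]
Distinct normal forms: not equal.


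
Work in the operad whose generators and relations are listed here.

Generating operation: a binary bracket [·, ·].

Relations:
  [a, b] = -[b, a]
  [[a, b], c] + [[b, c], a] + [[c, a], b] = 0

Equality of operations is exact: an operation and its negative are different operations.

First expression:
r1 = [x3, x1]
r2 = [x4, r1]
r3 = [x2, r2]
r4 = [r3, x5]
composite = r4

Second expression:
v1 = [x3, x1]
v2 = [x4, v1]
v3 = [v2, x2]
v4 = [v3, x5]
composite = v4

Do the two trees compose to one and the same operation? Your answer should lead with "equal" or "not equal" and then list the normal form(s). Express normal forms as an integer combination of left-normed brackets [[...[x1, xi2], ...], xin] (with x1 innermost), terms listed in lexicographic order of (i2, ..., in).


In normal form, the first expression is -[[[[x1, x3], x4], x2], x5]
In normal form, the second expression is [[[[x1, x3], x4], x2], x5]
The forms do not match — not equal.

not equal — first -[[[[x1, x3], x4], x2], x5], second [[[[x1, x3], x4], x2], x5]


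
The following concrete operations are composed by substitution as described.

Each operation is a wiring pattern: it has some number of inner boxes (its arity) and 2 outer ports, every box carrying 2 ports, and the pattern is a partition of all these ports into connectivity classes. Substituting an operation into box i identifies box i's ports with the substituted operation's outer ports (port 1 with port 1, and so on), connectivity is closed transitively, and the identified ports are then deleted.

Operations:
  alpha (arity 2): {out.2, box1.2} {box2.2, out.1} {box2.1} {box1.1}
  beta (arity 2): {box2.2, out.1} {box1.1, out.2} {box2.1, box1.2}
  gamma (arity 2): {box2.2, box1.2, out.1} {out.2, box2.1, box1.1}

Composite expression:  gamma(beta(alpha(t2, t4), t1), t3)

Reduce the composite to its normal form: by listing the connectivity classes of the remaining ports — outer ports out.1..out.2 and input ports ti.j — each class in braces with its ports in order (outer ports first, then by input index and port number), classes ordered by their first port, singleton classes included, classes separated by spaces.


{out.1, t3.2, t4.2} {out.2, t1.2, t3.1} {t1.1, t2.2} {t2.1} {t4.1}


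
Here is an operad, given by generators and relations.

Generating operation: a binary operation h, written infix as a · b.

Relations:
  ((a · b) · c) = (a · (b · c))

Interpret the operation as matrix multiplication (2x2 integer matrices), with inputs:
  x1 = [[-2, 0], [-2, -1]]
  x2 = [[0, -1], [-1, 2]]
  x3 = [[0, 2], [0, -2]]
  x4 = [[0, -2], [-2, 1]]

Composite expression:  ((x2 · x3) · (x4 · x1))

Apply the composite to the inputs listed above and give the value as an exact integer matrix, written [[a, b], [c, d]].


[[4, -2], [-12, 6]]

(x2 · x3) = [[0, 2], [0, -6]]
(x4 · x1) = [[4, 2], [2, -1]]
((x2 · x3) · (x4 · x1)) = [[4, -2], [-12, 6]]


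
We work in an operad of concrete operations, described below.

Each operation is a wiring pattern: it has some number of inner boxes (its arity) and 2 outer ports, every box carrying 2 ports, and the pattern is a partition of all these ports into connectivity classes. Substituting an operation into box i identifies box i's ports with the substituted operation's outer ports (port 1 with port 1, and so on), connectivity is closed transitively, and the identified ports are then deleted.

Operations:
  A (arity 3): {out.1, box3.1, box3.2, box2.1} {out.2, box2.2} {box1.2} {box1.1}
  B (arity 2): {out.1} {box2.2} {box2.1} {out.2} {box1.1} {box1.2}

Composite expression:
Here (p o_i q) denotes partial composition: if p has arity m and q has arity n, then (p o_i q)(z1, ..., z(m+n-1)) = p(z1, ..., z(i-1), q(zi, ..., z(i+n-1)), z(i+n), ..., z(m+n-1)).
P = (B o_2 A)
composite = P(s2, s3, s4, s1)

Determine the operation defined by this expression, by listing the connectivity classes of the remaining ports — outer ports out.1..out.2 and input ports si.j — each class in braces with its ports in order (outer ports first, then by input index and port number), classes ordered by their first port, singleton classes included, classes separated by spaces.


Substituting into B glues patterns; closure does the rest.
after A, the pattern on (s3, s4, s1) reads {out.1, s1.1, s1.2, s4.1} {out.2, s4.2} {s3.1} {s3.2} (out.j = its outer ports)
after B, the pattern on (s2, s3, s4, s1) reads {out.1} {out.2} {s1.1, s1.2, s4.1} {s2.1} {s2.2} {s3.1} {s3.2} {s4.2} (out.j = its outer ports)

{out.1} {out.2} {s1.1, s1.2, s4.1} {s2.1} {s2.2} {s3.1} {s3.2} {s4.2}


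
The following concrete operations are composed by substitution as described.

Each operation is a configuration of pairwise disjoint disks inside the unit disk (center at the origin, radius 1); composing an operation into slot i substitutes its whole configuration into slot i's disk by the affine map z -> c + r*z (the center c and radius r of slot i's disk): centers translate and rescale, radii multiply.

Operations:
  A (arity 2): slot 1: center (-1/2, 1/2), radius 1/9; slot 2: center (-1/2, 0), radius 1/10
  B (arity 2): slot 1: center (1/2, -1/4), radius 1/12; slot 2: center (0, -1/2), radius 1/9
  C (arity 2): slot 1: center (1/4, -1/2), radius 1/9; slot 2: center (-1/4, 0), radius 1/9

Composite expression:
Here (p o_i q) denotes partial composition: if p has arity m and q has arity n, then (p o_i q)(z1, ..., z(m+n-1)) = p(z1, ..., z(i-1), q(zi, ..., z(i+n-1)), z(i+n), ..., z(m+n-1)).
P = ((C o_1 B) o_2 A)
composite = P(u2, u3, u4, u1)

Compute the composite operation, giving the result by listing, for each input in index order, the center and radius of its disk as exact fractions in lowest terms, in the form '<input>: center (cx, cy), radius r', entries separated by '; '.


Only the slot chain above each u matters under C; compose those maps.
input u2: composing its 2 substitution steps yields center (11/36, -19/36), radius 1/108
input u3: composing its 3 substitution steps yields center (79/324, -89/162), radius 1/729
input u4: composing its 3 substitution steps yields center (79/324, -5/9), radius 1/810
input u1: composing its 1 substitution step yields center (-1/4, 0), radius 1/9

u1: center (-1/4, 0), radius 1/9; u2: center (11/36, -19/36), radius 1/108; u3: center (79/324, -89/162), radius 1/729; u4: center (79/324, -5/9), radius 1/810


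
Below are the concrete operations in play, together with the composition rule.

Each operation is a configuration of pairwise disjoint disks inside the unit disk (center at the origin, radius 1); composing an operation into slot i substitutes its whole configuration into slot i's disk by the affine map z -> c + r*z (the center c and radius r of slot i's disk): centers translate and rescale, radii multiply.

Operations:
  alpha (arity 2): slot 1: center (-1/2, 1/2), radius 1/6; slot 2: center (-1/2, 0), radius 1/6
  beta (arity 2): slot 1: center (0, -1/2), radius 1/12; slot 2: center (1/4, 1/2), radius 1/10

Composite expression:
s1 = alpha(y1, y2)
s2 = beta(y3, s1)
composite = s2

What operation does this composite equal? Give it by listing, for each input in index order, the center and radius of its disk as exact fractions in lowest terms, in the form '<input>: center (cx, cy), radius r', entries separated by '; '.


Below beta, radii multiply path by path; the y-disk centers shift.
input y3: composing its 1 substitution step yields center (0, -1/2), radius 1/12
input y1: composing its 2 substitution steps yields center (1/5, 11/20), radius 1/60
input y2: composing its 2 substitution steps yields center (1/5, 1/2), radius 1/60

y1: center (1/5, 11/20), radius 1/60; y2: center (1/5, 1/2), radius 1/60; y3: center (0, -1/2), radius 1/12


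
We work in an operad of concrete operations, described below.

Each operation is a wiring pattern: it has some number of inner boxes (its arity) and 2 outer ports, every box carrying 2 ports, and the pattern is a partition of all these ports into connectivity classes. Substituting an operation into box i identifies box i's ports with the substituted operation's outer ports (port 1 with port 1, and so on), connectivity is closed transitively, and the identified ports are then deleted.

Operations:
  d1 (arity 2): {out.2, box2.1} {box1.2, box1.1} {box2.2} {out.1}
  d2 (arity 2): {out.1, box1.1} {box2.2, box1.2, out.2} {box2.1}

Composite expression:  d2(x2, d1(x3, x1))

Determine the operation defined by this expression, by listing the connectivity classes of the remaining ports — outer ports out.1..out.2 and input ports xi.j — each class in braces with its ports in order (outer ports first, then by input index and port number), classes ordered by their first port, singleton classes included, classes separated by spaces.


{out.1, x2.1} {out.2, x1.1, x2.2} {x1.2} {x3.1, x3.2}

Treat the ports identified at d2 as solder joints: merge, then drop.
after d1, the pattern on (x3, x1) reads {out.1} {out.2, x1.1} {x1.2} {x3.1, x3.2} (out.j = its outer ports)
after d2, the pattern on (x2, x3, x1) reads {out.1, x2.1} {out.2, x1.1, x2.2} {x1.2} {x3.1, x3.2} (out.j = its outer ports)


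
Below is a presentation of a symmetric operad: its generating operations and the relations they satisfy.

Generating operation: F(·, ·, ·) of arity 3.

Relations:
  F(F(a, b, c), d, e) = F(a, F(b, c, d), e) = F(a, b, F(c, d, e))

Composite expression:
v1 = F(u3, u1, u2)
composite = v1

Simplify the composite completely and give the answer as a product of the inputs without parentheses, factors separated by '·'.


u3 · u1 · u2


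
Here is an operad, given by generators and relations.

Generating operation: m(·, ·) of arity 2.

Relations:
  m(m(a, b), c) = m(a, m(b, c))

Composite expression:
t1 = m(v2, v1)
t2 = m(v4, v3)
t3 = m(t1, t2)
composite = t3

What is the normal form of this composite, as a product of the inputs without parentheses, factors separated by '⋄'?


v2 ⋄ v1 ⋄ v4 ⋄ v3

Under associativity of m, the answer is the v's in reading order.
m(v2, v1) spells out as v2 ⋄ v1
m(v4, v3) spells out as v4 ⋄ v3
m(m(v2, v1), m(v4, v3)) spells out as v2 ⋄ v1 ⋄ v4 ⋄ v3


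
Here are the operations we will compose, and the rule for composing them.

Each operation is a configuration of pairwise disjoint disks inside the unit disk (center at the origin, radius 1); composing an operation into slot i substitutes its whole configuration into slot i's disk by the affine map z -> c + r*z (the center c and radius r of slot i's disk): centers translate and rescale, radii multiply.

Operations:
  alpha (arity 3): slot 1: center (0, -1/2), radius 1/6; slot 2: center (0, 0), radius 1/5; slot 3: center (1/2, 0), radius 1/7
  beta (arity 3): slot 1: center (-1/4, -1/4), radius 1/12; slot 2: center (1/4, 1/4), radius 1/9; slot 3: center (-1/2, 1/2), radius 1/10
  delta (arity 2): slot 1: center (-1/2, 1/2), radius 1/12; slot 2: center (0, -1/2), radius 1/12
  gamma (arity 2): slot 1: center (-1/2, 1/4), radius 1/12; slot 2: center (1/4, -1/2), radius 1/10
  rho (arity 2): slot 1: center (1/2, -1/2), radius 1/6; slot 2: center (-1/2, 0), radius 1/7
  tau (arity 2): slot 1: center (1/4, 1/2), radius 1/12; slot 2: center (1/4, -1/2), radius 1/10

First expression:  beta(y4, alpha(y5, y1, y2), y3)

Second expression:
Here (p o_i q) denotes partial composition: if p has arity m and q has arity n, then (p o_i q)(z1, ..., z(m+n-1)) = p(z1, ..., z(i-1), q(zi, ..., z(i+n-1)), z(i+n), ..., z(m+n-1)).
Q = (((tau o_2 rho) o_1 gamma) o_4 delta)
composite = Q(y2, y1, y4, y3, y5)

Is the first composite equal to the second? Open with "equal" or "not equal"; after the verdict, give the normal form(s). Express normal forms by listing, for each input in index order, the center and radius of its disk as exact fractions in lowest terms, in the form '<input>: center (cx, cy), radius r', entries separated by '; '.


not equal; first: y1: center (1/4, 1/4), radius 1/45; y2: center (11/36, 1/4), radius 1/63; y3: center (-1/2, 1/2), radius 1/10; y4: center (-1/4, -1/4), radius 1/12; y5: center (1/4, 7/36), radius 1/54; second: y1: center (13/48, 11/24), radius 1/120; y2: center (5/24, 25/48), radius 1/144; y3: center (27/140, -69/140), radius 1/840; y4: center (3/10, -11/20), radius 1/60; y5: center (1/5, -71/140), radius 1/840


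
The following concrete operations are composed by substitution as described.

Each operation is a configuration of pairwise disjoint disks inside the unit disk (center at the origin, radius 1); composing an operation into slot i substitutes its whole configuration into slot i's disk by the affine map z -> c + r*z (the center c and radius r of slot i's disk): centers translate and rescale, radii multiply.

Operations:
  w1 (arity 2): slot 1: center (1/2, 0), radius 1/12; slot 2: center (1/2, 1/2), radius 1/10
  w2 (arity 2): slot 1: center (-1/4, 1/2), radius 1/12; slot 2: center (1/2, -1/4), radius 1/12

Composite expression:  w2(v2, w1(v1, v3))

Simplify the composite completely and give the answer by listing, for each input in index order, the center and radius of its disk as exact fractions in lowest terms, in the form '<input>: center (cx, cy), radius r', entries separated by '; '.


v1: center (13/24, -1/4), radius 1/144; v2: center (-1/4, 1/2), radius 1/12; v3: center (13/24, -5/24), radius 1/120

Below w2, radii multiply path by path; the v-disk centers shift.
v2 passes through 1 substitution, ending at center (-1/4, 1/2), radius 1/12
v1 passes through 2 substitutions, ending at center (13/24, -1/4), radius 1/144
v3 passes through 2 substitutions, ending at center (13/24, -5/24), radius 1/120


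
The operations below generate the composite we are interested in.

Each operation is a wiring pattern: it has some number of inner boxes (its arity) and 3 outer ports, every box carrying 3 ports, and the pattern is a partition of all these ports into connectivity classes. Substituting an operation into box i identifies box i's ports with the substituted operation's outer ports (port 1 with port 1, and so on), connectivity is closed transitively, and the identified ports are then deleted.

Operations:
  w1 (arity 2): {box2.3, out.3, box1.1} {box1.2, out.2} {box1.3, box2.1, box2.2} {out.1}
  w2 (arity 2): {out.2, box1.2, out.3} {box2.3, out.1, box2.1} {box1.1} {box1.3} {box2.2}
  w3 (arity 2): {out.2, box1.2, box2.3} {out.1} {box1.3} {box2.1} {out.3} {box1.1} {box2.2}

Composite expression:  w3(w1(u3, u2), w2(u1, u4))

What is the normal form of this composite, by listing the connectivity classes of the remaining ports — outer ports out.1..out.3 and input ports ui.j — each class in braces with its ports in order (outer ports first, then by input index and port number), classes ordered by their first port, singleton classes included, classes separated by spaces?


{out.1} {out.2, u1.2, u3.2} {out.3} {u1.1} {u1.3} {u2.1, u2.2, u3.3} {u2.3, u3.1} {u4.1, u4.3} {u4.2}


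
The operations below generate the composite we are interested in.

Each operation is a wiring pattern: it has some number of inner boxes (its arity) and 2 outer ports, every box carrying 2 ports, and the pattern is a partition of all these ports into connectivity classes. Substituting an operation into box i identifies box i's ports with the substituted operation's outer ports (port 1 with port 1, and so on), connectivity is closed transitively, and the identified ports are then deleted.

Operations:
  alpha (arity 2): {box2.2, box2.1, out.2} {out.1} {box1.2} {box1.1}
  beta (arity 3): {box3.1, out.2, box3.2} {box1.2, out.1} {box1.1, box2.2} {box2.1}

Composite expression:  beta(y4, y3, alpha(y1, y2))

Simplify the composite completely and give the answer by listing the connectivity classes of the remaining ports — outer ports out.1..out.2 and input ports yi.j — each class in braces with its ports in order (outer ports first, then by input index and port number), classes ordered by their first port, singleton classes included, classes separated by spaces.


{out.1, y4.2} {out.2, y2.1, y2.2} {y1.1} {y1.2} {y3.1} {y3.2, y4.1}

After gluing at beta, chains via deleted ports link the y-ports.
the subtree at alpha composes to {out.1} {out.2, y2.1, y2.2} {y1.1} {y1.2} on (y1, y2); out.j = own outer ports
the subtree at beta composes to {out.1, y4.2} {out.2, y2.1, y2.2} {y1.1} {y1.2} {y3.1} {y3.2, y4.1} on (y4, y3, y1, y2); out.j = own outer ports


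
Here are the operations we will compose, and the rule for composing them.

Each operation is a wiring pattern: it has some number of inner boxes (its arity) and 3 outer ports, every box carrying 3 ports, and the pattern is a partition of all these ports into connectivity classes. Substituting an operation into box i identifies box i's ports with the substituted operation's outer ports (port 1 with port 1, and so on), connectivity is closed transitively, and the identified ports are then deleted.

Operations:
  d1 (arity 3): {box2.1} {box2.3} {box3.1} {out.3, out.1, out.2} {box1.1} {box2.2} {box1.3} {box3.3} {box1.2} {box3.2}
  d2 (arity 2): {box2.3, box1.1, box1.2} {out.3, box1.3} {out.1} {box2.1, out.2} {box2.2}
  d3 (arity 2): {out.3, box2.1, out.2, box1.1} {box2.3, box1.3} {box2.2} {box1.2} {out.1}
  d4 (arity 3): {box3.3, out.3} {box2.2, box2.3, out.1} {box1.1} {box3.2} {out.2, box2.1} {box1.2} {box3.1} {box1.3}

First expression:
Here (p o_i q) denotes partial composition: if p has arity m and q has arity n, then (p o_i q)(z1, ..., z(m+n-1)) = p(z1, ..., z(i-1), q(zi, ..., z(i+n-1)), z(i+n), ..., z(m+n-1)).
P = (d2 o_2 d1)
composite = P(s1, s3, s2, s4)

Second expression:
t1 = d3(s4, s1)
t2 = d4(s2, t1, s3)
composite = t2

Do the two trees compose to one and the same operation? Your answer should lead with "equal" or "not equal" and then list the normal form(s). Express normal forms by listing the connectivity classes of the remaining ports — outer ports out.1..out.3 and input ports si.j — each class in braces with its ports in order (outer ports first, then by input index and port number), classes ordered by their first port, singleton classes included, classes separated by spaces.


not equal — first {out.1} {out.2, s1.1, s1.2} {out.3, s1.3} {s2.1} {s2.2} {s2.3} {s3.1} {s3.2} {s3.3} {s4.1} {s4.2} {s4.3}, second {out.1, s1.1, s4.1} {out.2} {out.3, s3.3} {s1.2} {s1.3, s4.3} {s2.1} {s2.2} {s2.3} {s3.1} {s3.2} {s4.2}

In normal form, the first expression is {out.1} {out.2, s1.1, s1.2} {out.3, s1.3} {s2.1} {s2.2} {s2.3} {s3.1} {s3.2} {s3.3} {s4.1} {s4.2} {s4.3}
In normal form, the second expression is {out.1, s1.1, s4.1} {out.2} {out.3, s3.3} {s1.2} {s1.3, s4.3} {s2.1} {s2.2} {s2.3} {s3.1} {s3.2} {s4.2}
The normal forms differ: not equal.


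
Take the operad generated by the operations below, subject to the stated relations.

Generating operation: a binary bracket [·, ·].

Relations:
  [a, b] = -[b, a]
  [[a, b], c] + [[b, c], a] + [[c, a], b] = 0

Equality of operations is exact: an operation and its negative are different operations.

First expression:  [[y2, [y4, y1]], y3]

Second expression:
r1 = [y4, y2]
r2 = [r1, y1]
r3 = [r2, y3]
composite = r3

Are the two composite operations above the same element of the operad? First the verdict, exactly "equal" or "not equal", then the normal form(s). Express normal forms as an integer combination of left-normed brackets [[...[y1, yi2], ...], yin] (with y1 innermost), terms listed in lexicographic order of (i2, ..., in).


not equal; the first gives [[[y1, y4], y2], y3] and the second [[[y1, y2], y4], y3] - [[[y1, y4], y2], y3]

Reducing the first expression gives [[[y1, y4], y2], y3]
Reducing the second expression gives [[[y1, y2], y4], y3] - [[[y1, y4], y2], y3]
Distinct normal forms: not equal.


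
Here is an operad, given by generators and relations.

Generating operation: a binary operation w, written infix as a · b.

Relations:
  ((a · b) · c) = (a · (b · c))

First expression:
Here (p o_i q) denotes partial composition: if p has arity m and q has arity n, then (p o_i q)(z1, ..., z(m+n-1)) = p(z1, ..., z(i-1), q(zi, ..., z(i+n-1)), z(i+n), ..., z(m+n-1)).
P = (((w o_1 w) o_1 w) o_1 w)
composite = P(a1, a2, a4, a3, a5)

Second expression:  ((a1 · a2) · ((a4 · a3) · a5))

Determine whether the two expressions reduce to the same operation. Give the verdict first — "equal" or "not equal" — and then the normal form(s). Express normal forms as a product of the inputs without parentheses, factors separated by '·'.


equal — both sides give a1 · a2 · a4 · a3 · a5

The first expression reduces to a1 · a2 · a4 · a3 · a5
The second expression reduces to a1 · a2 · a4 · a3 · a5
The normal forms match — equal.


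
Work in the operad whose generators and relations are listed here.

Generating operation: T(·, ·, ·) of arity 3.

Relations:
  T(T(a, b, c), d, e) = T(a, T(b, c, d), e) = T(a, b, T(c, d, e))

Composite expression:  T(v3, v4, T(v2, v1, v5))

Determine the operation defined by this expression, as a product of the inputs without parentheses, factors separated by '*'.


All parenthesizations of T agree; list the v-inputs left to right.
T(v2, v1, v5) linearizes to v2 * v1 * v5
T(v3, v4, T(v2, v1, v5)) linearizes to v3 * v4 * v2 * v1 * v5

v3 * v4 * v2 * v1 * v5


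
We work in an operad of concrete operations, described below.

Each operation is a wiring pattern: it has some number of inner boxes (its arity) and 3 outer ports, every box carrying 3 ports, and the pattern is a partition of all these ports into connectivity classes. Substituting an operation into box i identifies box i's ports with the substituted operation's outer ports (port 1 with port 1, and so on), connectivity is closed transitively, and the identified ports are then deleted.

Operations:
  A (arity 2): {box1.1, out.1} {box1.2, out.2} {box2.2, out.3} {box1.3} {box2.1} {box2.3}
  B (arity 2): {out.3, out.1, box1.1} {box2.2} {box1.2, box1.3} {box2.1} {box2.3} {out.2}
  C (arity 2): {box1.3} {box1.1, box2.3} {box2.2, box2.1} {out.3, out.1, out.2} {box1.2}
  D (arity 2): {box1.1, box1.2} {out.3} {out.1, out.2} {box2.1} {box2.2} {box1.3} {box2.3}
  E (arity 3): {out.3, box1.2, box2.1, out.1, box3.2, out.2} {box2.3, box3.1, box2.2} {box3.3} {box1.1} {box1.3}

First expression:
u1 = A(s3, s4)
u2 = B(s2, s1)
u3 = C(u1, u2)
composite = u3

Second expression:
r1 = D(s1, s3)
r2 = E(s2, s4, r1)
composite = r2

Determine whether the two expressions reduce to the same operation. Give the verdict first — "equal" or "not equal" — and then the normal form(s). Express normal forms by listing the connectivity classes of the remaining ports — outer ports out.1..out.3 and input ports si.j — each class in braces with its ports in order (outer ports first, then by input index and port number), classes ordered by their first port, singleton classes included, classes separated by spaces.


The first expression reduces to {out.1, out.2, out.3} {s1.1} {s1.2} {s1.3} {s2.1, s3.1} {s2.2, s2.3} {s3.2} {s3.3} {s4.1} {s4.2} {s4.3}
The second expression reduces to {out.1, out.2, out.3, s2.2, s4.1, s4.2, s4.3} {s1.1, s1.2} {s1.3} {s2.1} {s2.3} {s3.1} {s3.2} {s3.3}
The normal forms differ: not equal.

not equal — first {out.1, out.2, out.3} {s1.1} {s1.2} {s1.3} {s2.1, s3.1} {s2.2, s2.3} {s3.2} {s3.3} {s4.1} {s4.2} {s4.3}, second {out.1, out.2, out.3, s2.2, s4.1, s4.2, s4.3} {s1.1, s1.2} {s1.3} {s2.1} {s2.3} {s3.1} {s3.2} {s3.3}


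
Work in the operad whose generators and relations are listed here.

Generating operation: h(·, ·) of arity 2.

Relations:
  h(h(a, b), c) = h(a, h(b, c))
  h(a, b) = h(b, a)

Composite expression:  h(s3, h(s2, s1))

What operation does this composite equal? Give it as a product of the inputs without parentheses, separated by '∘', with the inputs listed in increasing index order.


s1 ∘ s2 ∘ s3

Shape and order are irrelevant to h; the s-input set decides.
h(s2, s1) collapses to s2 ∘ s1
h(s3, h(s2, s1)) collapses to s3 ∘ s2 ∘ s1
commutativity sorts the factors: s1 ∘ s2 ∘ s3


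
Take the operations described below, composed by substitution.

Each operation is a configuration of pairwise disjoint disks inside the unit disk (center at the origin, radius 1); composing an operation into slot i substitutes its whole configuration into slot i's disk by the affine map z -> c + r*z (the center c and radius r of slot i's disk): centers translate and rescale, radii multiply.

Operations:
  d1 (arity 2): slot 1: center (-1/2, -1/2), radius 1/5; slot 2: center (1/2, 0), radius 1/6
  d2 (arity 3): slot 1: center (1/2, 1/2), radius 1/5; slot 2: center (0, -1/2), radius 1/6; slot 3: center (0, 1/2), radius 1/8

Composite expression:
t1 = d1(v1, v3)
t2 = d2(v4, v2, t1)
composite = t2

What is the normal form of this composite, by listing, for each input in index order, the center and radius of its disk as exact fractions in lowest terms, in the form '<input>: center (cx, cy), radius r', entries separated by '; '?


v1: center (-1/16, 7/16), radius 1/40; v2: center (0, -1/2), radius 1/6; v3: center (1/16, 1/2), radius 1/48; v4: center (1/2, 1/2), radius 1/5

Only the slot chain above each v matters under d2; compose those maps.
input v4: applying the 1 nested substitution gives center (1/2, 1/2), radius 1/5
input v2: applying the 1 nested substitution gives center (0, -1/2), radius 1/6
input v1: applying the 2 nested substitutions gives center (-1/16, 7/16), radius 1/40
input v3: applying the 2 nested substitutions gives center (1/16, 1/2), radius 1/48
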